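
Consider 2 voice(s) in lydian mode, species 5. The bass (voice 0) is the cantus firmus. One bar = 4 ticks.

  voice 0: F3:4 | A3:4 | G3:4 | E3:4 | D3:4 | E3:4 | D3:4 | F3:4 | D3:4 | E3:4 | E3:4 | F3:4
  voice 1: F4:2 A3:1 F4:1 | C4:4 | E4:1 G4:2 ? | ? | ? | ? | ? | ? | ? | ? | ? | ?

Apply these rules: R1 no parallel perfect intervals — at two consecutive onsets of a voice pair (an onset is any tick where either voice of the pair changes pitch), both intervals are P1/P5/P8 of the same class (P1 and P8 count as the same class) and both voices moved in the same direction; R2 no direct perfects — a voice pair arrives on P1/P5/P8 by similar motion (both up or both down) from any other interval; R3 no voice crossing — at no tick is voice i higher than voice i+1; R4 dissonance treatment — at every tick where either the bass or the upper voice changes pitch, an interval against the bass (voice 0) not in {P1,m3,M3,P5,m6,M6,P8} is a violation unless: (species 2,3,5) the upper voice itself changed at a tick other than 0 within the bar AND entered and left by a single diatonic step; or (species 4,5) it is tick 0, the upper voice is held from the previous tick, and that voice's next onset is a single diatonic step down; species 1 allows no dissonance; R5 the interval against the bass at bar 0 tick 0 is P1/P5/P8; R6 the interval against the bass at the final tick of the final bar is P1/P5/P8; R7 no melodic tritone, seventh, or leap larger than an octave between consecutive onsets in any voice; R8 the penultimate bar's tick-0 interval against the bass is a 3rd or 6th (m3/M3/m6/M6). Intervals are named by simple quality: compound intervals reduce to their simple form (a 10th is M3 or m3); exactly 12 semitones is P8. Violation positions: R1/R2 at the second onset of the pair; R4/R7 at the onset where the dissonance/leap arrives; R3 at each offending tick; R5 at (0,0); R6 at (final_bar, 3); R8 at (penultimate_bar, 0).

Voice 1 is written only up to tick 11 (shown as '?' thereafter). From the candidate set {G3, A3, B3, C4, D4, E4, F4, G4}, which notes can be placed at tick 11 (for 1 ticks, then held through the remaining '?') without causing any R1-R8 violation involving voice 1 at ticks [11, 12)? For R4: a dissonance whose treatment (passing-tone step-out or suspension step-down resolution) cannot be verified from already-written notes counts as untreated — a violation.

G3: legal
A3: violates R4,R7
B3: legal
C4: violates R4
D4: legal
E4: legal
F4: violates R4
G4: legal

{B3, D4, E4, G3, G4}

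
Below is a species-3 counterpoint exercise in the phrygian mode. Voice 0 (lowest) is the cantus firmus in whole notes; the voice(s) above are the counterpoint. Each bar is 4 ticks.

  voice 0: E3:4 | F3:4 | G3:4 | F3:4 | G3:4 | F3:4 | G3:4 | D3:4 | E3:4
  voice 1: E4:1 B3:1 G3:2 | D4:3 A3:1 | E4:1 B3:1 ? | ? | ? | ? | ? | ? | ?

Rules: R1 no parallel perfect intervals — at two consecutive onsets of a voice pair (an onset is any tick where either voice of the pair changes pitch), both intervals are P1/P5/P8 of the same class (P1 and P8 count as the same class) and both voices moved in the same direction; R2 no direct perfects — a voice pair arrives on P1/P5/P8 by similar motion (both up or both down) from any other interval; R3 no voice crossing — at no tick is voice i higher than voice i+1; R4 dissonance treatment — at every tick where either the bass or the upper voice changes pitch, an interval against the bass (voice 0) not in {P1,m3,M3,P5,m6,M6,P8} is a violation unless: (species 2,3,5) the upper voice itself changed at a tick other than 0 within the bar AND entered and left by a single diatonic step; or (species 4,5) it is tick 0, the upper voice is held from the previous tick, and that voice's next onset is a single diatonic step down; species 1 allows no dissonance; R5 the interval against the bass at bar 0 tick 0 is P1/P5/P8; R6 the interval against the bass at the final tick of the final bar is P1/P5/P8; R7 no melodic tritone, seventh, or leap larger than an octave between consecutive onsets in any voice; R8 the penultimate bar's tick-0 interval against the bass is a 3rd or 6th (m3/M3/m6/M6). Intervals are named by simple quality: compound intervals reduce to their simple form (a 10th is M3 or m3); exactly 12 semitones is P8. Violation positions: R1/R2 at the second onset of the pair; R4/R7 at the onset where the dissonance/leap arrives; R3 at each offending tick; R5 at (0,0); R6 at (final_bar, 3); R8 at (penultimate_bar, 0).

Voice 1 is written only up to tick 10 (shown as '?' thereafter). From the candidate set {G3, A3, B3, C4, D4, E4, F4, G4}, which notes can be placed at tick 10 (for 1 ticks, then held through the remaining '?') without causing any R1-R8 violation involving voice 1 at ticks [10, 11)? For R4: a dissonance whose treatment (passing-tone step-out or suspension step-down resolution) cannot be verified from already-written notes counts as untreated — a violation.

{B3, D4, E4, G3, G4}

G3: legal
A3: violates R4
B3: legal
C4: violates R4
D4: legal
E4: legal
F4: violates R4,R7
G4: legal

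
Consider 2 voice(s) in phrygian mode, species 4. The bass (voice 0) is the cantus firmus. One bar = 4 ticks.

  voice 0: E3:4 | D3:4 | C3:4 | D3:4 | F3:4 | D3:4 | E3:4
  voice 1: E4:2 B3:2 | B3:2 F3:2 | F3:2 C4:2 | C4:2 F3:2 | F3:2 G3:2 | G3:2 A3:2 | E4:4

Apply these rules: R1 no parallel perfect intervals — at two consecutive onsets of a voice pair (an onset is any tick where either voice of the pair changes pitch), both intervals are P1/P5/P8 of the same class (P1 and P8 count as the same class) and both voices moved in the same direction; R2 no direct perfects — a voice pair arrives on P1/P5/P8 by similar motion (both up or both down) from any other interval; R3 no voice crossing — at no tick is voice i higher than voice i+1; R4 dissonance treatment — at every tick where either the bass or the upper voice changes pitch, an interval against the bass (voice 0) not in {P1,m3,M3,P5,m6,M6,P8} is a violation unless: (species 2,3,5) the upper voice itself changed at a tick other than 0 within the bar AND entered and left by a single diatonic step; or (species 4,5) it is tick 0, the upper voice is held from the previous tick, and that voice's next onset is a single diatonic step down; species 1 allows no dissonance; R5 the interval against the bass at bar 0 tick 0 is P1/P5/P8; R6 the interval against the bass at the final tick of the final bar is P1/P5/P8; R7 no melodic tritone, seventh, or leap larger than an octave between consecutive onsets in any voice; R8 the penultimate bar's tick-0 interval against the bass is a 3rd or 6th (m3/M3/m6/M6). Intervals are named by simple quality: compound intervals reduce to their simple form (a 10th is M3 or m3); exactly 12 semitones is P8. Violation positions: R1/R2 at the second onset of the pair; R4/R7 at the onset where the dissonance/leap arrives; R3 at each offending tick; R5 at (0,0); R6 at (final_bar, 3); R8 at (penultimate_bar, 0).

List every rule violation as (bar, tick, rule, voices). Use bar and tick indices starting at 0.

bar 0: v0=E3 v1=E4 downbeat P8
bar 1: v0=D3 v1=B3 downbeat M6
bar 2: v0=C3 v1=F3 downbeat P4
bar 3: v0=D3 v1=C4 downbeat m7
bar 4: v0=F3 v1=F3 downbeat P1
bar 5: v0=D3 v1=G3 downbeat P4
bar 6: v0=E3 v1=E4 downbeat P8
  -> R7 @ bar 1 tick 2 v(1,): B3->F3 leap 6st
  -> R4 @ bar 2 tick 0 v(0, 1): C3/F3 P4 untreated
  -> R4 @ bar 3 tick 0 v(0, 1): D3/C4 m7 untreated
  -> R4 @ bar 4 tick 2 v(0, 1): F3/G3 M2 untreated
  -> R4 @ bar 5 tick 0 v(0, 1): D3/G3 P4 untreated
  -> R8 @ bar 5 tick 0 v(0, 1): penult P4 not 3rd/6th
  -> R2 @ bar 6 tick 0 v(0, 1): D3/A3 P5 -> E3/E4 P8 similar

(1, 2, R7, (1,))
(2, 0, R4, (0, 1))
(3, 0, R4, (0, 1))
(4, 2, R4, (0, 1))
(5, 0, R4, (0, 1))
(5, 0, R8, (0, 1))
(6, 0, R2, (0, 1))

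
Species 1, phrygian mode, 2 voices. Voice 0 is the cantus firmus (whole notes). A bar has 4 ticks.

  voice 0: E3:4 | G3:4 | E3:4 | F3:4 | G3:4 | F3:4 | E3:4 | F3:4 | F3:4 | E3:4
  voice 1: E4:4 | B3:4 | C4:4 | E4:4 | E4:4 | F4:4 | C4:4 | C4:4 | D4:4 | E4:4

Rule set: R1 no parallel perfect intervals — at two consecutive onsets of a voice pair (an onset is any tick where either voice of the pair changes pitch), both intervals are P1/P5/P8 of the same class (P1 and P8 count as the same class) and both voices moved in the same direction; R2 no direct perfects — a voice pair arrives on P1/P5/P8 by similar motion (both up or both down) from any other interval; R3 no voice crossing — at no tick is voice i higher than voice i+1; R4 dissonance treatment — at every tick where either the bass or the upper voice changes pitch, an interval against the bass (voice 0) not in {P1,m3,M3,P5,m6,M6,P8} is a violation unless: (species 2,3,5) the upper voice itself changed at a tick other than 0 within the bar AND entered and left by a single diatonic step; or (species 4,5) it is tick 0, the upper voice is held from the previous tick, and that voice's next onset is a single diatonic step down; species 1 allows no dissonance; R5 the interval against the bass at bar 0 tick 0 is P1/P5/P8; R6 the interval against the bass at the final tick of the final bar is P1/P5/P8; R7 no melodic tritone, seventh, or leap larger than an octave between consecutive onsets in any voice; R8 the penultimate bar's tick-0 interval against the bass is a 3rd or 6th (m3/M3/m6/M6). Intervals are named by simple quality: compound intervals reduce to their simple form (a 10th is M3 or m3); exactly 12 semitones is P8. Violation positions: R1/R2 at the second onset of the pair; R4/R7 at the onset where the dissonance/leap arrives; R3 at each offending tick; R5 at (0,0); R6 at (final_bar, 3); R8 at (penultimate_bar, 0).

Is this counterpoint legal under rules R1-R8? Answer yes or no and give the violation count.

bar 0: v0=E3 v1=E4 (P8)
bar 1: v0=G3 v1=B3 (M3)
bar 2: v0=E3 v1=C4 (m6)
bar 3: v0=F3 v1=E4 (M7)
bar 4: v0=G3 v1=E4 (M6)
bar 5: v0=F3 v1=F4 (P8)
bar 6: v0=E3 v1=C4 (m6)
bar 7: v0=F3 v1=C4 (P5)
bar 8: v0=F3 v1=D4 (M6)
bar 9: v0=E3 v1=E4 (P8)
  R4 @ bar3.0: F3/E4 M7 untreated

No (1 violations)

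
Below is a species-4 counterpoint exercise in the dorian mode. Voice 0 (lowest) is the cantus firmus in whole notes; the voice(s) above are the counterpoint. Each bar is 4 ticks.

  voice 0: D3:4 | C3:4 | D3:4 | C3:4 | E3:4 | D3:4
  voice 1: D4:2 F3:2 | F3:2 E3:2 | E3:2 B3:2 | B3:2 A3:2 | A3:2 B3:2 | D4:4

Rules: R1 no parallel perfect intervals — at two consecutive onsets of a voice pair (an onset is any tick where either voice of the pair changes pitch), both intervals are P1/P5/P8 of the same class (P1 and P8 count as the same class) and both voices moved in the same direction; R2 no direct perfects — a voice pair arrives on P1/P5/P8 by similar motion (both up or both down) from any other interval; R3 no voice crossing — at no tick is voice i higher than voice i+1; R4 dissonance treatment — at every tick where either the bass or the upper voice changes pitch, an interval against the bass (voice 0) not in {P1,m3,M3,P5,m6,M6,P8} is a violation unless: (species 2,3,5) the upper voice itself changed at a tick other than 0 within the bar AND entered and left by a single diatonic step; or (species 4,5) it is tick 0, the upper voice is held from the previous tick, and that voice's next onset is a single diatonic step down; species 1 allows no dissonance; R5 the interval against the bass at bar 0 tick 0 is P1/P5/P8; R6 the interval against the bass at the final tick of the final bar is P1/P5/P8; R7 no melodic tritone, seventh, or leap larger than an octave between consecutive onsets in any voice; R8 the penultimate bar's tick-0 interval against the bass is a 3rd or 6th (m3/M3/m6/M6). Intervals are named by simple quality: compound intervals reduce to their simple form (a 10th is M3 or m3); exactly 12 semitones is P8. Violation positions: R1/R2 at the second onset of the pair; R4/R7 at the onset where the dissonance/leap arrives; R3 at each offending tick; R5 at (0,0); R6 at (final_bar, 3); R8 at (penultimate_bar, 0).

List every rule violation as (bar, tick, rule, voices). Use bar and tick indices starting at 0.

(2, 0, R4, (0, 1))
(4, 0, R4, (0, 1))
(4, 0, R8, (0, 1))

bar 0: v0=D3 v1=D4 downbeat P8
bar 1: v0=C3 v1=F3 downbeat P4
bar 2: v0=D3 v1=E3 downbeat M2
bar 3: v0=C3 v1=B3 downbeat M7
bar 4: v0=E3 v1=A3 downbeat P4
bar 5: v0=D3 v1=D4 downbeat P8
  -> R4 @ bar 2 tick 0 v(0, 1): D3/E3 M2 untreated
  -> R4 @ bar 4 tick 0 v(0, 1): E3/A3 P4 untreated
  -> R8 @ bar 4 tick 0 v(0, 1): penult P4 not 3rd/6th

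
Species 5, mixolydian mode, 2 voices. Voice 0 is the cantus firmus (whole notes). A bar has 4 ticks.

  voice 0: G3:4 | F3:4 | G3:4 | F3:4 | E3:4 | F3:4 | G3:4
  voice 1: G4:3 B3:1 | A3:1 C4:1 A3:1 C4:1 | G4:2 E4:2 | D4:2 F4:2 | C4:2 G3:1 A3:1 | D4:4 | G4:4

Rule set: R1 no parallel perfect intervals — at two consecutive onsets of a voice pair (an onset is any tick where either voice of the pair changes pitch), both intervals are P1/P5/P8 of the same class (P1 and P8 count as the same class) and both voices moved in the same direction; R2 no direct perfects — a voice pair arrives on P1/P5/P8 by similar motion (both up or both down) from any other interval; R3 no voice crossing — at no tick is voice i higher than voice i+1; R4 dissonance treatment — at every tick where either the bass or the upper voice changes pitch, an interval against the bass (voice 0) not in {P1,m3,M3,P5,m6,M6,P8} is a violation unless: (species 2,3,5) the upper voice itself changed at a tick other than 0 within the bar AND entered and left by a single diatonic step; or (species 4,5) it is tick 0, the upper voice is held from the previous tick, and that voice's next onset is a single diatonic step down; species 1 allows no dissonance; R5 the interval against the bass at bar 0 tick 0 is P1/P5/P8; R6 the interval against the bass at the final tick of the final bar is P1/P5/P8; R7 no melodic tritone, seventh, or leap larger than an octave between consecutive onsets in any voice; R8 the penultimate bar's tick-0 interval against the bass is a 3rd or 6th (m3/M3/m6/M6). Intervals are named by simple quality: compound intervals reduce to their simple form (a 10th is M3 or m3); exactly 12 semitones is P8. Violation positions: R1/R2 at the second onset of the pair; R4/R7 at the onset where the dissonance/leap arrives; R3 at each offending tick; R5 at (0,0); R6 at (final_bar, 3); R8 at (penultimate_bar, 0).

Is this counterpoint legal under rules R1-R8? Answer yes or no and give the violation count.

bar 0: v0=G3 v1=G4 (P8)
bar 1: v0=F3 v1=A3 (M3)
bar 2: v0=G3 v1=G4 (P8)
bar 3: v0=F3 v1=D4 (M6)
bar 4: v0=E3 v1=C4 (m6)
bar 5: v0=F3 v1=D4 (M6)
bar 6: v0=G3 v1=G4 (P8)
  R2 @ bar2.0: F3/C4 P5 -> G3/G4 P8 similar
  R4 @ bar4.3: E3/A3 P4 untreated
  R2 @ bar6.0: F3/D4 M6 -> G3/G4 P8 similar

No (3 violations)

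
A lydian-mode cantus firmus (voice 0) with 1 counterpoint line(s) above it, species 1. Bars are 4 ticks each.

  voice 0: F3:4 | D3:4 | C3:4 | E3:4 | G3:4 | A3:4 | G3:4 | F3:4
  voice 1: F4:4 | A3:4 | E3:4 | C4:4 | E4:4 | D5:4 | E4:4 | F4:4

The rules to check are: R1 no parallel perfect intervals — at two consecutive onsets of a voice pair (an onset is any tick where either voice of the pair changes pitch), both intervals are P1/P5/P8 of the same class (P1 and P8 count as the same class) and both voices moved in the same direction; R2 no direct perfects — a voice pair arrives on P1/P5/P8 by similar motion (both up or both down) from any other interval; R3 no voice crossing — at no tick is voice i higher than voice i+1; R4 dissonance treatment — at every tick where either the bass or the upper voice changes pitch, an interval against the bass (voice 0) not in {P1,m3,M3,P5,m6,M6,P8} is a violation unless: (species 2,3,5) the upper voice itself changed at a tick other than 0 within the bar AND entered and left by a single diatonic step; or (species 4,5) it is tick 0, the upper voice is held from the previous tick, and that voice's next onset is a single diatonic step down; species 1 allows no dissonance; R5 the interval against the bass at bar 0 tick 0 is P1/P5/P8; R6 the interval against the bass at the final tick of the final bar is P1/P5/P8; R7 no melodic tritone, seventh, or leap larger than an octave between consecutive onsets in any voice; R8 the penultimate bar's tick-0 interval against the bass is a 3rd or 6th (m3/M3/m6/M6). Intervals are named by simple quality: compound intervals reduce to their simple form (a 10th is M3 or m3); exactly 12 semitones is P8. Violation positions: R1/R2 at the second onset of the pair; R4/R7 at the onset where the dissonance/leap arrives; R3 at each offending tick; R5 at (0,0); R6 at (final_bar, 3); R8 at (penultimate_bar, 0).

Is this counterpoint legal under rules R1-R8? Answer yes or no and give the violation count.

bar 0: v0=F3 v1=F4 (P8)
bar 1: v0=D3 v1=A3 (P5)
bar 2: v0=C3 v1=E3 (M3)
bar 3: v0=E3 v1=C4 (m6)
bar 4: v0=G3 v1=E4 (M6)
bar 5: v0=A3 v1=D5 (P4)
bar 6: v0=G3 v1=E4 (M6)
bar 7: v0=F3 v1=F4 (P8)
  R2 @ bar1.0: F3/F4 P8 -> D3/A3 P5 similar
  R4 @ bar5.0: A3/D5 P4 untreated
  R7 @ bar5.0: E4->D5 leap 10st
  R7 @ bar6.0: D5->E4 leap 10st

No (4 violations)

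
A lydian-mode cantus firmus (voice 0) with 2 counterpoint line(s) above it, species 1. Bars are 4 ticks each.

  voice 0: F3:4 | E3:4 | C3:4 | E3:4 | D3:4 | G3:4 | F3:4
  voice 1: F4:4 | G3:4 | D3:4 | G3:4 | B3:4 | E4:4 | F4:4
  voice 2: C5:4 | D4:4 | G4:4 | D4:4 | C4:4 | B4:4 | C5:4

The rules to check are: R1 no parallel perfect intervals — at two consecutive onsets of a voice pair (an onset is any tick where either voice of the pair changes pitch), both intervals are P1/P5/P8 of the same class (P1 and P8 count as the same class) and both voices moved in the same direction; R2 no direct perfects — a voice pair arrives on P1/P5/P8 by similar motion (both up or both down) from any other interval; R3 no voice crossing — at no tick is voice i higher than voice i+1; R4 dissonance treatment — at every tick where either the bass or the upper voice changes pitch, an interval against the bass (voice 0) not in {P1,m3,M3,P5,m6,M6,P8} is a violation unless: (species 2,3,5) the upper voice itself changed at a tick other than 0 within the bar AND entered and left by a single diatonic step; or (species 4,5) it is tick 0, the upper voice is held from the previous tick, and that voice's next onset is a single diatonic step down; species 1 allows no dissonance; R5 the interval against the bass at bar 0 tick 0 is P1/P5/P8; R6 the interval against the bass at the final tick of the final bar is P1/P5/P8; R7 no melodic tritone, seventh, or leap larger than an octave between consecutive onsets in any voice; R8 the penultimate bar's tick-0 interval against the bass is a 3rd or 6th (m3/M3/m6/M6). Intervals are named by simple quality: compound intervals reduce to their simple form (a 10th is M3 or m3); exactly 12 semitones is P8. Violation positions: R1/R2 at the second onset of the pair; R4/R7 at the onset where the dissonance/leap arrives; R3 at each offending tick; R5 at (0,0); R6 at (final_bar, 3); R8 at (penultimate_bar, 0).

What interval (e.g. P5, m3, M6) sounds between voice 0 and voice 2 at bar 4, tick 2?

m7

voice 0=D3 voice 2=C4 -> m7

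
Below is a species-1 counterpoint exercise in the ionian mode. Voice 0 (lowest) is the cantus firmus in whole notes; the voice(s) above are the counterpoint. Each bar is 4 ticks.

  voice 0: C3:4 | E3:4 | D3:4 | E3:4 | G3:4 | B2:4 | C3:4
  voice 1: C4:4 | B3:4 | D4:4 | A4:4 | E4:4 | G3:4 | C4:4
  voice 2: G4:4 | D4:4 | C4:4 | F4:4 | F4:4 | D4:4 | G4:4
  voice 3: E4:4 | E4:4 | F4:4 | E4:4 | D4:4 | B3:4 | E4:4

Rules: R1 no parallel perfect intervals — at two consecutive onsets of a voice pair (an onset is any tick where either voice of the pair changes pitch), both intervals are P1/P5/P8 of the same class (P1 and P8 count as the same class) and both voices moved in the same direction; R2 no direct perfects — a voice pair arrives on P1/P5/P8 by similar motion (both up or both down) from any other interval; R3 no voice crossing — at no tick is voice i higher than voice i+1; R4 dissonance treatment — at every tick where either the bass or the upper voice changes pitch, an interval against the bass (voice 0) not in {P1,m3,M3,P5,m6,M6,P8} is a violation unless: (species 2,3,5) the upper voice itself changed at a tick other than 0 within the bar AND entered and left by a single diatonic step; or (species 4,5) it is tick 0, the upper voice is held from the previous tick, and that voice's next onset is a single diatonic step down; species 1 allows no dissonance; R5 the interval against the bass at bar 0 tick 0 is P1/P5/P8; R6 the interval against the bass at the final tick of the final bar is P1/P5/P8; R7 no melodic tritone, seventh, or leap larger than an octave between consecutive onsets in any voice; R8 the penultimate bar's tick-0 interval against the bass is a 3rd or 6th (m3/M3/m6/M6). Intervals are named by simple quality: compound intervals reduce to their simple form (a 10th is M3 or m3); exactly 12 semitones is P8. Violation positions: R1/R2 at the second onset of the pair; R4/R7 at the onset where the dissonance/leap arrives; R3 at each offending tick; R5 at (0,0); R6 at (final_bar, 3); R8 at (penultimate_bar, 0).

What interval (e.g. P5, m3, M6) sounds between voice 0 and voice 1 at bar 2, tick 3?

P8

voice 0=D3 voice 1=D4 -> P8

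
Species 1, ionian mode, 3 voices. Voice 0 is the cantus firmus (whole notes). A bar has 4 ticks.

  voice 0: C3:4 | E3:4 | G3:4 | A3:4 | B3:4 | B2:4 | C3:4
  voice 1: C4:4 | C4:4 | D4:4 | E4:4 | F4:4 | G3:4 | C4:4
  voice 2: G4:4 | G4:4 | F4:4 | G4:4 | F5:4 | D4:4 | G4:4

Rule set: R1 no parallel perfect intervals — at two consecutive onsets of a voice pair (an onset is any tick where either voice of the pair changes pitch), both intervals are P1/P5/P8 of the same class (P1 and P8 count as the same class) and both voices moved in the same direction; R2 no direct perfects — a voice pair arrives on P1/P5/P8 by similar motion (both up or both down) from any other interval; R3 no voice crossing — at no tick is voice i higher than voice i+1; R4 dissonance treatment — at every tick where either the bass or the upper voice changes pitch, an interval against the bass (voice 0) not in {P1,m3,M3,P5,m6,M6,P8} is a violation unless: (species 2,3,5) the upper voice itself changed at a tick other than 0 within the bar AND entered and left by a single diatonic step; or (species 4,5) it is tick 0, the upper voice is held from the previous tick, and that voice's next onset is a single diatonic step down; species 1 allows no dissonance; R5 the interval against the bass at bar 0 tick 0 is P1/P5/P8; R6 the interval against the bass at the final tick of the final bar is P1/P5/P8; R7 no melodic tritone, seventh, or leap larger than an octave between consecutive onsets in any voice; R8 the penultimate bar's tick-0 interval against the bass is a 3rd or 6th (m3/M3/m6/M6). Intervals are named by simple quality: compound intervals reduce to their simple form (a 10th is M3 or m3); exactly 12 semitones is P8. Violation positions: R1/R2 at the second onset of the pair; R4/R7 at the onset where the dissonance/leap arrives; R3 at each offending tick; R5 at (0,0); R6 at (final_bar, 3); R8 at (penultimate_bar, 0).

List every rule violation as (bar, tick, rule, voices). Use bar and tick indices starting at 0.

bar 0: v0=C3 v1=C4 v2=G4 downbeat P5
bar 1: v0=E3 v1=C4 v2=G4 downbeat m3
bar 2: v0=G3 v1=D4 v2=F4 downbeat m7
bar 3: v0=A3 v1=E4 v2=G4 downbeat m7
bar 4: v0=B3 v1=F4 v2=F5 downbeat TT
bar 5: v0=B2 v1=G3 v2=D4 downbeat m3
bar 6: v0=C3 v1=C4 v2=G4 downbeat P5
  -> R2 @ bar 2 tick 0 v(0, 1): E3/C4 m6 -> G3/D4 P5 similar
  -> R4 @ bar 2 tick 0 v(0, 2): G3/F4 m7 untreated
  -> R1 @ bar 3 tick 0 v(0, 1): G3/D4 P5 -> A3/E4 P5 similar
  -> R4 @ bar 3 tick 0 v(0, 2): A3/G4 m7 untreated
  -> R2 @ bar 4 tick 0 v(1, 2): E4/G4 m3 -> F4/F5 P8 similar
  -> R4 @ bar 4 tick 0 v(0, 1): B3/F4 TT untreated
  -> R4 @ bar 4 tick 0 v(0, 2): B3/F5 TT untreated
  -> R7 @ bar 4 tick 0 v(2,): G4->F5 leap 10st
  -> R2 @ bar 5 tick 0 v(1, 2): F4/F5 P8 -> G3/D4 P5 similar
  -> R7 @ bar 5 tick 0 v(1,): F4->G3 leap 10st
  -> R7 @ bar 5 tick 0 v(2,): F5->D4 leap 15st
  -> R1 @ bar 6 tick 0 v(1, 2): G3/D4 P5 -> C4/G4 P5 similar
  -> R2 @ bar 6 tick 0 v(0, 1): B2/G3 m6 -> C3/C4 P8 similar
  -> R2 @ bar 6 tick 0 v(0, 2): B2/D4 m3 -> C3/G4 P5 similar

(2, 0, R2, (0, 1))
(2, 0, R4, (0, 2))
(3, 0, R1, (0, 1))
(3, 0, R4, (0, 2))
(4, 0, R2, (1, 2))
(4, 0, R4, (0, 1))
(4, 0, R4, (0, 2))
(4, 0, R7, (2,))
(5, 0, R2, (1, 2))
(5, 0, R7, (1,))
(5, 0, R7, (2,))
(6, 0, R1, (1, 2))
(6, 0, R2, (0, 1))
(6, 0, R2, (0, 2))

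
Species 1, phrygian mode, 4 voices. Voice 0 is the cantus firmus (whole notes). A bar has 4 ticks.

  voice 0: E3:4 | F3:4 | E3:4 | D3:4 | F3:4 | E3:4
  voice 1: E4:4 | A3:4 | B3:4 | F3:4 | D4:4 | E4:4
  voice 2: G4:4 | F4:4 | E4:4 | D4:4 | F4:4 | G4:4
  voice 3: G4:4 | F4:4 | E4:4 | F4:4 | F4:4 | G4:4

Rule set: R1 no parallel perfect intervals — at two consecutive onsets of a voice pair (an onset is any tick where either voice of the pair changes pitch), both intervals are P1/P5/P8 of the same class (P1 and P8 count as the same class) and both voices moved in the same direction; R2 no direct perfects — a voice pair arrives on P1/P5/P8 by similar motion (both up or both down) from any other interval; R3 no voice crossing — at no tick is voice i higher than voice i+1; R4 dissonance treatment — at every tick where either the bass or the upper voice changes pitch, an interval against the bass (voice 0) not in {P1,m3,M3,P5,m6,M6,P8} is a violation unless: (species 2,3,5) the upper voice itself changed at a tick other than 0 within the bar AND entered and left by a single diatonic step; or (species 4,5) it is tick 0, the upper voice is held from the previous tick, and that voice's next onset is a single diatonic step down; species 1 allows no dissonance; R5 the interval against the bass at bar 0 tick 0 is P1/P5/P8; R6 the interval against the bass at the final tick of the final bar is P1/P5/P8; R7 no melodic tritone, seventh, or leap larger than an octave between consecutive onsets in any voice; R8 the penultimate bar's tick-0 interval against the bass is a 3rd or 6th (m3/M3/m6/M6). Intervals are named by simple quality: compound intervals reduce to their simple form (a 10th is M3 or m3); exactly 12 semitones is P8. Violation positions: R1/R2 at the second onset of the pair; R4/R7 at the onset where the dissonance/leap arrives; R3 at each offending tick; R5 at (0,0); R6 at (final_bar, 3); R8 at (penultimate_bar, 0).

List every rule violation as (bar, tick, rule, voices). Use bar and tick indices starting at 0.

bar 0: v0=E3 v1=E4 v2=G4 v3=G4 downbeat m3
bar 1: v0=F3 v1=A3 v2=F4 v3=F4 downbeat P8
bar 2: v0=E3 v1=B3 v2=E4 v3=E4 downbeat P8
bar 3: v0=D3 v1=F3 v2=D4 v3=F4 downbeat m3
bar 4: v0=F3 v1=D4 v2=F4 v3=F4 downbeat P8
bar 5: v0=E3 v1=E4 v2=G4 v3=G4 downbeat m3
  -> R5 @ bar 0 tick 0 v(0, 2): opens on m3
  -> R5 @ bar 0 tick 0 v(0, 3): opens on m3
  -> R1 @ bar 1 tick 0 v(2, 3): G4/G4 P1 -> F4/F4 P1 similar
  -> R1 @ bar 2 tick 0 v(0, 2): F3/F4 P8 -> E3/E4 P8 similar
  -> R1 @ bar 2 tick 0 v(0, 3): F3/F4 P8 -> E3/E4 P8 similar
  -> R1 @ bar 2 tick 0 v(2, 3): F4/F4 P1 -> E4/E4 P1 similar
  -> R1 @ bar 3 tick 0 v(0, 2): E3/E4 P8 -> D3/D4 P8 similar
  -> R7 @ bar 3 tick 0 v(1,): B3->F3 leap 6st
  -> R1 @ bar 4 tick 0 v(0, 2): D3/D4 P8 -> F3/F4 P8 similar
  -> R8 @ bar 4 tick 0 v(0, 2): penult P8 not 3rd/6th
  -> R8 @ bar 4 tick 0 v(0, 3): penult P8 not 3rd/6th
  -> R1 @ bar 5 tick 0 v(2, 3): F4/F4 P1 -> G4/G4 P1 similar
  -> R6 @ bar 5 tick 3 v(0, 2): closes on m3
  -> R6 @ bar 5 tick 3 v(0, 3): closes on m3

(0, 0, R5, (0, 2))
(0, 0, R5, (0, 3))
(1, 0, R1, (2, 3))
(2, 0, R1, (0, 2))
(2, 0, R1, (0, 3))
(2, 0, R1, (2, 3))
(3, 0, R1, (0, 2))
(3, 0, R7, (1,))
(4, 0, R1, (0, 2))
(4, 0, R8, (0, 2))
(4, 0, R8, (0, 3))
(5, 0, R1, (2, 3))
(5, 3, R6, (0, 2))
(5, 3, R6, (0, 3))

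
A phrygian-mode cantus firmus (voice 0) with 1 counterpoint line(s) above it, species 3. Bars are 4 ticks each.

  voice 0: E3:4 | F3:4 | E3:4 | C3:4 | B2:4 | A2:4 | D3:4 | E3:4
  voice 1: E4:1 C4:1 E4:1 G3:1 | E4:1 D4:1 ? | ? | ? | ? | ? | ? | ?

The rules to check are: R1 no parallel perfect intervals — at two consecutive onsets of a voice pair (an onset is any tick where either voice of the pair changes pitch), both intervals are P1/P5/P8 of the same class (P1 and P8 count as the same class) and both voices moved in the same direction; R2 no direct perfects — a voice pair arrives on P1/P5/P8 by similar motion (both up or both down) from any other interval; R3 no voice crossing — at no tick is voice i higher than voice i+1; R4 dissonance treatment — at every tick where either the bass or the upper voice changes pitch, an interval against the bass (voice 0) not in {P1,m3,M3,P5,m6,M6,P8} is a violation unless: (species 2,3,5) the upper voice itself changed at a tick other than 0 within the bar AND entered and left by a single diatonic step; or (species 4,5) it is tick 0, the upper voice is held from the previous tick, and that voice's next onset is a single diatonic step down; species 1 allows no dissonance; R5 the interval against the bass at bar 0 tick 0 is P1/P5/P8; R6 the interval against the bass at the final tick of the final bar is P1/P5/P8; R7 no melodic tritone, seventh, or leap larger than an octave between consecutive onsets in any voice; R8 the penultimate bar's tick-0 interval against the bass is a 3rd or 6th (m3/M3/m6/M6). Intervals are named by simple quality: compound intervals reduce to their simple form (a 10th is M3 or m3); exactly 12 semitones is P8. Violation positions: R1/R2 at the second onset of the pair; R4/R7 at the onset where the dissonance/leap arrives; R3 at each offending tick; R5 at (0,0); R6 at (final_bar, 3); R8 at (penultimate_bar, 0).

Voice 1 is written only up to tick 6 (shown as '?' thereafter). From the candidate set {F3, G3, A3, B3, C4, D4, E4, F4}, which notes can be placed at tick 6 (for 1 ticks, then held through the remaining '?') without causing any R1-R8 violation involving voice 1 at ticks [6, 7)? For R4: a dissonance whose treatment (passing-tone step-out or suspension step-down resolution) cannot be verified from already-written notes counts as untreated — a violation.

{A3, C4, D4, F3, F4}

F3: legal
G3: violates R4
A3: legal
B3: violates R4
C4: legal
D4: legal
E4: violates R4
F4: legal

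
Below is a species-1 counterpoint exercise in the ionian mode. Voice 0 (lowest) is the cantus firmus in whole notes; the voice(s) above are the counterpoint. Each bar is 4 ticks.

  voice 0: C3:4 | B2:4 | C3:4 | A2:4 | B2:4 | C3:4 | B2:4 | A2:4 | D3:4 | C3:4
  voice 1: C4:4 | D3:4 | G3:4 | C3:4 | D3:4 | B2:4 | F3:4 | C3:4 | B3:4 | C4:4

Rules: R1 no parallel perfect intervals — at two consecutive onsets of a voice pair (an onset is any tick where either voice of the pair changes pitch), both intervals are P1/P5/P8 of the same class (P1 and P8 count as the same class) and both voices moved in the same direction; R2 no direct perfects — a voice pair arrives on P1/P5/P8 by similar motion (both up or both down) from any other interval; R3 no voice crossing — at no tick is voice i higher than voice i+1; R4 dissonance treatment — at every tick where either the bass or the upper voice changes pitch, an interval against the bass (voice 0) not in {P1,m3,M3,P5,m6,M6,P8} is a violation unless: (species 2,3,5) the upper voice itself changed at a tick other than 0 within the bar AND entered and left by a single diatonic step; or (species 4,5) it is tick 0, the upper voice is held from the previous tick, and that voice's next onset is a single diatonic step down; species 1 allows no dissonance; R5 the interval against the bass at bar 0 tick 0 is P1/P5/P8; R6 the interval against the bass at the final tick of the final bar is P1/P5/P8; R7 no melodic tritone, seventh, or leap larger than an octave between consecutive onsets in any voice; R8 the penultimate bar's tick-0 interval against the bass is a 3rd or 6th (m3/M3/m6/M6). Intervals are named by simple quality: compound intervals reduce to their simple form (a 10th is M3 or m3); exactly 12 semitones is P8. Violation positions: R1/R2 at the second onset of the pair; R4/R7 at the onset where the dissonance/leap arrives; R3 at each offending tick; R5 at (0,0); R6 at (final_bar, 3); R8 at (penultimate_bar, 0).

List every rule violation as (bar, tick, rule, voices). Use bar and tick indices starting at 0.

bar 0: v0=C3 v1=C4 downbeat P8
bar 1: v0=B2 v1=D3 downbeat m3
bar 2: v0=C3 v1=G3 downbeat P5
bar 3: v0=A2 v1=C3 downbeat m3
bar 4: v0=B2 v1=D3 downbeat m3
bar 5: v0=C3 v1=B2 downbeat m2
bar 6: v0=B2 v1=F3 downbeat TT
bar 7: v0=A2 v1=C3 downbeat m3
bar 8: v0=D3 v1=B3 downbeat M6
bar 9: v0=C3 v1=C4 downbeat P8
  -> R7 @ bar 1 tick 0 v(1,): C4->D3 leap 10st
  -> R2 @ bar 2 tick 0 v(0, 1): B2/D3 m3 -> C3/G3 P5 similar
  -> R3 @ bar 5 tick 0 v(0, 1): C3 above B2
  -> R4 @ bar 5 tick 0 v(0, 1): C3/B2 m2 untreated
  -> R3 @ bar 5 tick 1 v(0, 1): C3 above B2
  -> R3 @ bar 5 tick 2 v(0, 1): C3 above B2
  -> R3 @ bar 5 tick 3 v(0, 1): C3 above B2
  -> R4 @ bar 6 tick 0 v(0, 1): B2/F3 TT untreated
  -> R7 @ bar 6 tick 0 v(1,): B2->F3 leap 6st
  -> R7 @ bar 8 tick 0 v(1,): C3->B3 leap 11st

(1, 0, R7, (1,))
(2, 0, R2, (0, 1))
(5, 0, R3, (0, 1))
(5, 0, R4, (0, 1))
(5, 1, R3, (0, 1))
(5, 2, R3, (0, 1))
(5, 3, R3, (0, 1))
(6, 0, R4, (0, 1))
(6, 0, R7, (1,))
(8, 0, R7, (1,))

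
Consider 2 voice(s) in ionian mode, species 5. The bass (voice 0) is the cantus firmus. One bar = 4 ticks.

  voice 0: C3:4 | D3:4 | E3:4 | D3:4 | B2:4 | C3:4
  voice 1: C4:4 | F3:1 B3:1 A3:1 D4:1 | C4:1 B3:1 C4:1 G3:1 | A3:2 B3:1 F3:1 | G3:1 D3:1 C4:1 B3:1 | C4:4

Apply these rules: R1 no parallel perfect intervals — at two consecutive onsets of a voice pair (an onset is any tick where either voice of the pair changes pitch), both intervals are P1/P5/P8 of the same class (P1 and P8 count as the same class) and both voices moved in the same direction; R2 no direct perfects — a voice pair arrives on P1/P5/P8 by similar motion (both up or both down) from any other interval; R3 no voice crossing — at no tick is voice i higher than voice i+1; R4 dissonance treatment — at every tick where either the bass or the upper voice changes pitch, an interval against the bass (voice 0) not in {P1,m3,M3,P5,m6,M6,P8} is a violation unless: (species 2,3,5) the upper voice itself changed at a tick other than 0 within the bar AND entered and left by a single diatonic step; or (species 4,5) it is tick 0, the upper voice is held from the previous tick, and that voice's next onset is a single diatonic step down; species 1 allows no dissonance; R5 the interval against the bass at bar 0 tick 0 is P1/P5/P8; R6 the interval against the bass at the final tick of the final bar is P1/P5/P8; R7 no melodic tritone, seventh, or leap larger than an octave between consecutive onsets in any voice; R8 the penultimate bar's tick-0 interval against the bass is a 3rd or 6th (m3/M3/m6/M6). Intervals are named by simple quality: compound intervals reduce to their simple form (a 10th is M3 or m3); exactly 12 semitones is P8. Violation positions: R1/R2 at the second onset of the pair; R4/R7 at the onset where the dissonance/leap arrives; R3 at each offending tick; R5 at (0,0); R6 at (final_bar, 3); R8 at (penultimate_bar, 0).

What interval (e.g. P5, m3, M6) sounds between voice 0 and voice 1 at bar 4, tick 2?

m2

voice 0=B2 voice 1=C4 -> m2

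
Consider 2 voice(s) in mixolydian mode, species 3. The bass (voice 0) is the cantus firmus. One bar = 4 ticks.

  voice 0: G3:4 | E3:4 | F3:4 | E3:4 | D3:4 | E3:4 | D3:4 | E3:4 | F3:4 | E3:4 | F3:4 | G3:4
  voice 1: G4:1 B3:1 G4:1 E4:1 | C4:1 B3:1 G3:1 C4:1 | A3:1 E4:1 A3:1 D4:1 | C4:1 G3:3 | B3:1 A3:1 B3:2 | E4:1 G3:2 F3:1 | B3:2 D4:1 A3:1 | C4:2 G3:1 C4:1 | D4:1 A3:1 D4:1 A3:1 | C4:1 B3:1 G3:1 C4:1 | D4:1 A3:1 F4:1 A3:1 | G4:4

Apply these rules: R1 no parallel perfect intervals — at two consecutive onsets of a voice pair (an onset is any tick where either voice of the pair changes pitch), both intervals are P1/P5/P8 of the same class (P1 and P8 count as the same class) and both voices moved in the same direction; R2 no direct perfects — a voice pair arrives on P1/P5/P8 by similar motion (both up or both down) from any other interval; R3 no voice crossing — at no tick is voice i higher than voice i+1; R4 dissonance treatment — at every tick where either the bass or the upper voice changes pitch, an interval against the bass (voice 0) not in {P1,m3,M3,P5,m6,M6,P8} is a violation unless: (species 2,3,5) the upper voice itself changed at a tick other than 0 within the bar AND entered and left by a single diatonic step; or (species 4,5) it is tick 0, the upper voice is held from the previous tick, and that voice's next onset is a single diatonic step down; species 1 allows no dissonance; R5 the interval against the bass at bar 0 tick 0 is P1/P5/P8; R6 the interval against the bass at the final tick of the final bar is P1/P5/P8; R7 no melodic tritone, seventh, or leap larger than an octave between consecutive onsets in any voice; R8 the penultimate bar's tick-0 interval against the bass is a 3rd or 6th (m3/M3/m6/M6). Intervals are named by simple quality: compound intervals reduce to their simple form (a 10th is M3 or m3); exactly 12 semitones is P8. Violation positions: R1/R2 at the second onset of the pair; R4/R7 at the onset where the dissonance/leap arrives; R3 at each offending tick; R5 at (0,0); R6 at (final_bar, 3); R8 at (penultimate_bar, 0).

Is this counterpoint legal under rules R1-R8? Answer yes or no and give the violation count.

bar 0: v0=G3 v1=G4 (P8)
bar 1: v0=E3 v1=C4 (m6)
bar 2: v0=F3 v1=A3 (M3)
bar 3: v0=E3 v1=C4 (m6)
bar 4: v0=D3 v1=B3 (M6)
bar 5: v0=E3 v1=E4 (P8)
bar 6: v0=D3 v1=B3 (M6)
bar 7: v0=E3 v1=C4 (m6)
bar 8: v0=F3 v1=D4 (M6)
bar 9: v0=E3 v1=C4 (m6)
bar 10: v0=F3 v1=D4 (M6)
bar 11: v0=G3 v1=G4 (P8)
  R4 @ bar2.1: F3/E4 M7 untreated
  R2 @ bar5.0: D3/B3 M6 -> E3/E4 P8 similar
  R4 @ bar5.3: E3/F3 m2 untreated
  R7 @ bar6.0: F3->B3 leap 6st
  R2 @ bar11.0: F3/A3 M3 -> G3/G4 P8 similar
  R7 @ bar11.0: A3->G4 leap 10st

No (6 violations)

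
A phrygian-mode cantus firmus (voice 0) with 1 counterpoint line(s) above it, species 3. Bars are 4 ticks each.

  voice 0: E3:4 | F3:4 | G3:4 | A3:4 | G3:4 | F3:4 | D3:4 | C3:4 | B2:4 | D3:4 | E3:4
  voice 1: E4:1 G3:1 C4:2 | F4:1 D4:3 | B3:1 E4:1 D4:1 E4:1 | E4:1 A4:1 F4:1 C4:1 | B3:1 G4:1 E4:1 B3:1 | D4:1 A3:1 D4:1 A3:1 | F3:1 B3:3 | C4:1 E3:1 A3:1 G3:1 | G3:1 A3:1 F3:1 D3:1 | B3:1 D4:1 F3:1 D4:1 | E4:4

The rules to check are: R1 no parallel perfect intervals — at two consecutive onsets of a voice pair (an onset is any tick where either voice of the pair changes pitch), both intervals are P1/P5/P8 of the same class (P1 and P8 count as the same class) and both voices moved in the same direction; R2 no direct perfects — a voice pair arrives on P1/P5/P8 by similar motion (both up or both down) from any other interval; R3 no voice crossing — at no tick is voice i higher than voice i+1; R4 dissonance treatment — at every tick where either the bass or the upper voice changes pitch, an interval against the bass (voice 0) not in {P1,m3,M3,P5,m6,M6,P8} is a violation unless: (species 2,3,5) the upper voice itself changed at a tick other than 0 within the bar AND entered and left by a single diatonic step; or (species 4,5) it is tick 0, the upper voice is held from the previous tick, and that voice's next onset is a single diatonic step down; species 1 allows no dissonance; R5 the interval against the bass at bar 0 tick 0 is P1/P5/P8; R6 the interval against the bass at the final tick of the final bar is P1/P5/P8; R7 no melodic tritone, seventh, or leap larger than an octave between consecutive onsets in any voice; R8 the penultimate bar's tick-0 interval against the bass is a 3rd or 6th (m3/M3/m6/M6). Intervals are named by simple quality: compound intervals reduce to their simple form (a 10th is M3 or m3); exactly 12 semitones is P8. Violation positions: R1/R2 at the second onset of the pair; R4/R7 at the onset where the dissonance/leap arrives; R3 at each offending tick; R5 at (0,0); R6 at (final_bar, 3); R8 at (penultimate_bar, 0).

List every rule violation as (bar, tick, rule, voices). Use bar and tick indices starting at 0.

(1, 0, R2, (0, 1))
(6, 1, R7, (1,))
(8, 1, R4, (0, 1))
(8, 2, R4, (0, 1))
(10, 0, R1, (0, 1))

bar 0: v0=E3 v1=E4 downbeat P8
bar 1: v0=F3 v1=F4 downbeat P8
bar 2: v0=G3 v1=B3 downbeat M3
bar 3: v0=A3 v1=E4 downbeat P5
bar 4: v0=G3 v1=B3 downbeat M3
bar 5: v0=F3 v1=D4 downbeat M6
bar 6: v0=D3 v1=F3 downbeat m3
bar 7: v0=C3 v1=C4 downbeat P8
bar 8: v0=B2 v1=G3 downbeat m6
bar 9: v0=D3 v1=B3 downbeat M6
bar 10: v0=E3 v1=E4 downbeat P8
  -> R2 @ bar 1 tick 0 v(0, 1): E3/C4 m6 -> F3/F4 P8 similar
  -> R7 @ bar 6 tick 1 v(1,): F3->B3 leap 6st
  -> R4 @ bar 8 tick 1 v(0, 1): B2/A3 m7 untreated
  -> R4 @ bar 8 tick 2 v(0, 1): B2/F3 TT untreated
  -> R1 @ bar 10 tick 0 v(0, 1): D3/D4 P8 -> E3/E4 P8 similar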